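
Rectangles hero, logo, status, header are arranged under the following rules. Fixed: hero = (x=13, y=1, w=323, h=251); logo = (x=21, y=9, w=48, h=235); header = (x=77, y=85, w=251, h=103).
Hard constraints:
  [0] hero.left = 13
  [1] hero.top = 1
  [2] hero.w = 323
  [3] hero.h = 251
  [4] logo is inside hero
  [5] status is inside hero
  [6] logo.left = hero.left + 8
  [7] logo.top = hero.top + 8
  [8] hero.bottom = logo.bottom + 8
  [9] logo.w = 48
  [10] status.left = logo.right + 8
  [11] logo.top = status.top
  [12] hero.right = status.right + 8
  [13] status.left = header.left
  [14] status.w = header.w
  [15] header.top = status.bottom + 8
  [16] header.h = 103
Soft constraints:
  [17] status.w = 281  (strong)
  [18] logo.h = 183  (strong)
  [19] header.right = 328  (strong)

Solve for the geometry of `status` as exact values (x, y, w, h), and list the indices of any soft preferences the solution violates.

1. status.x = 77  [status.left = logo.right + 8]
2. status.y = 9  [logo.top = status.top]
3. status.w = 251  [hero.right = status.right + 8]
4. status.h = 68  [header.top = status.bottom + 8]

status = (x=77, y=9, w=251, h=68)
violated soft preferences: 17, 18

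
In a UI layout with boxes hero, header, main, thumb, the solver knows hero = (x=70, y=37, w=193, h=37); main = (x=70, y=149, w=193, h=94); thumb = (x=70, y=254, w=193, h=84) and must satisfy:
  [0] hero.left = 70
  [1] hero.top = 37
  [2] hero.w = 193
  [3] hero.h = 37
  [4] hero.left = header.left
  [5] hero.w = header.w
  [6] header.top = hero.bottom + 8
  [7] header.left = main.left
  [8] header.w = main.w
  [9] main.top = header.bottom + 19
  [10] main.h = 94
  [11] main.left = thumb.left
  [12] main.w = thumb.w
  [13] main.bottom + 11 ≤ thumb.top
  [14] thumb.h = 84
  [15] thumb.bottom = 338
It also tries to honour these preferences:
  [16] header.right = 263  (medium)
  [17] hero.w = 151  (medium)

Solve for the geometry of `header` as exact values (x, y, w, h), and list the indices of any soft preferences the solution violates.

1. header.x = 70  [hero.left = header.left]
2. header.w = 193  [hero.w = header.w]
3. header.y = 82  [header.top = hero.bottom + 8]
4. header.h = 48  [main.top = header.bottom + 19]

header = (x=70, y=82, w=193, h=48)
violated soft preferences: 17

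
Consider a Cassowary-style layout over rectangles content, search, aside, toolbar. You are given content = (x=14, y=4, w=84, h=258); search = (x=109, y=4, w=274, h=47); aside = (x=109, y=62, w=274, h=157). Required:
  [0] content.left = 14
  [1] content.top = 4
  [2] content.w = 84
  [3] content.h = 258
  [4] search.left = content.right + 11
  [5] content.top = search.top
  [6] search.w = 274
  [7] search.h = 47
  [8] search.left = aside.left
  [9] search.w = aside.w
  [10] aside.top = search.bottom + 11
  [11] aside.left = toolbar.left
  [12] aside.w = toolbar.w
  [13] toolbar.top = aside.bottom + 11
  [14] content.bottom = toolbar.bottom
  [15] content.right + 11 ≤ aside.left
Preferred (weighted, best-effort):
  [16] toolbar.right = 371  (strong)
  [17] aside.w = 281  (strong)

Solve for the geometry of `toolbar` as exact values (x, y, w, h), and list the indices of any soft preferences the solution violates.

toolbar = (x=109, y=230, w=274, h=32)
violated soft preferences: 16, 17

1. toolbar.x = 109  [aside.left = toolbar.left]
2. toolbar.w = 274  [aside.w = toolbar.w]
3. toolbar.y = 230  [toolbar.top = aside.bottom + 11]
4. toolbar.h = 32  [content.bottom = toolbar.bottom]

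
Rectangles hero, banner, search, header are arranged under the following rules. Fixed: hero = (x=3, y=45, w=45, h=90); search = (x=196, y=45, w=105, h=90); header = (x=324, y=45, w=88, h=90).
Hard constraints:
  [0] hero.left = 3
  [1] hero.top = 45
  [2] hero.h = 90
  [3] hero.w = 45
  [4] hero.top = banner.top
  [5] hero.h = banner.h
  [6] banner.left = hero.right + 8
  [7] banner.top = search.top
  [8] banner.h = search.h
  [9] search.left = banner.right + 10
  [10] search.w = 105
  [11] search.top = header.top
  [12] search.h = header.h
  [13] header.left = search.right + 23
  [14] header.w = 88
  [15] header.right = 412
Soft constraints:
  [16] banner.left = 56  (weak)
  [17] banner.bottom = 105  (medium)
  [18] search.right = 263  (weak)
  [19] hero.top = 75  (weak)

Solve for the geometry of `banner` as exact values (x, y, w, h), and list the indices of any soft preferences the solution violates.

1. banner.y = 45  [hero.top = banner.top]
2. banner.h = 90  [hero.h = banner.h]
3. banner.x = 56  [banner.left = hero.right + 8]
4. banner.w = 130  [search.left = banner.right + 10]

banner = (x=56, y=45, w=130, h=90)
violated soft preferences: 17, 18, 19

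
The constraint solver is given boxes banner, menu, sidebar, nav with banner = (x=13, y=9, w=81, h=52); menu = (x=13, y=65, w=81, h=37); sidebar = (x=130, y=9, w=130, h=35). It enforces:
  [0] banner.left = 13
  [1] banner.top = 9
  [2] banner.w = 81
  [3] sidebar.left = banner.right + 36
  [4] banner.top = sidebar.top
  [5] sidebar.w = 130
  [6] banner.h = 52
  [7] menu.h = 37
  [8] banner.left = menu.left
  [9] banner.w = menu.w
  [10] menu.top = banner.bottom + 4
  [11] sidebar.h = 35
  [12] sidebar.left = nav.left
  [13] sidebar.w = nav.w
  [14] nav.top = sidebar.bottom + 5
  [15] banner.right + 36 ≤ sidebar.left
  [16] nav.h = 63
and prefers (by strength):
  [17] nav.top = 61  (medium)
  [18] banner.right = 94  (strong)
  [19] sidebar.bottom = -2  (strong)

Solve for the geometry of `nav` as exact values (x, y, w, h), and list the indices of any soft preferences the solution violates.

1. nav.x = 130  [sidebar.left = nav.left]
2. nav.w = 130  [sidebar.w = nav.w]
3. nav.y = 49  [nav.top = sidebar.bottom + 5]
4. nav.h = 63  [nav.h = 63]

nav = (x=130, y=49, w=130, h=63)
violated soft preferences: 17, 19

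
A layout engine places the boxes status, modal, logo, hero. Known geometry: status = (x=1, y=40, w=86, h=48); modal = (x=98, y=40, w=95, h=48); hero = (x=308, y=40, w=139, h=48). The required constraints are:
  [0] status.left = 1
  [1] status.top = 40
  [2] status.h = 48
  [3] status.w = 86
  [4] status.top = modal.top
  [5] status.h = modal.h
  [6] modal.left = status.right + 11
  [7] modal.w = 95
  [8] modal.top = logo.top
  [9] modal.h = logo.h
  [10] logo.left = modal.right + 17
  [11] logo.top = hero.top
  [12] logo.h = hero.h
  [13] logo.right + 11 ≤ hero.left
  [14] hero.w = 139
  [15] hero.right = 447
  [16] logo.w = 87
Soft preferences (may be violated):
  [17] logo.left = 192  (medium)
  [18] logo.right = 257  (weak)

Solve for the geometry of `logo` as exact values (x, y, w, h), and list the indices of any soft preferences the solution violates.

1. logo.y = 40  [modal.top = logo.top]
2. logo.h = 48  [modal.h = logo.h]
3. logo.x = 210  [logo.left = modal.right + 17]
4. logo.w = 87  [logo.w = 87]

logo = (x=210, y=40, w=87, h=48)
violated soft preferences: 17, 18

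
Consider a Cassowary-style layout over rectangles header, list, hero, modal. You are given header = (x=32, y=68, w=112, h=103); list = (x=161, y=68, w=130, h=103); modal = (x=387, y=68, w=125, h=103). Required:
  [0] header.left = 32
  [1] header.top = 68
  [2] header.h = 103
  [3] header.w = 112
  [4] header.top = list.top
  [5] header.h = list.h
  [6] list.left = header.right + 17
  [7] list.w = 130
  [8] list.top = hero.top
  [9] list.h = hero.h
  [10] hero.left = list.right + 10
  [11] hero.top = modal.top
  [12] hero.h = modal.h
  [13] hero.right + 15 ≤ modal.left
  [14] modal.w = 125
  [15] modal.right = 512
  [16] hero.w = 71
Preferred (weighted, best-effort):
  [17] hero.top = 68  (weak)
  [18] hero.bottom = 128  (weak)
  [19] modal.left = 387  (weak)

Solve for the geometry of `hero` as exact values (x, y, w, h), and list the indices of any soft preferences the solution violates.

1. hero.y = 68  [list.top = hero.top]
2. hero.h = 103  [list.h = hero.h]
3. hero.x = 301  [hero.left = list.right + 10]
4. hero.w = 71  [hero.w = 71]

hero = (x=301, y=68, w=71, h=103)
violated soft preferences: 18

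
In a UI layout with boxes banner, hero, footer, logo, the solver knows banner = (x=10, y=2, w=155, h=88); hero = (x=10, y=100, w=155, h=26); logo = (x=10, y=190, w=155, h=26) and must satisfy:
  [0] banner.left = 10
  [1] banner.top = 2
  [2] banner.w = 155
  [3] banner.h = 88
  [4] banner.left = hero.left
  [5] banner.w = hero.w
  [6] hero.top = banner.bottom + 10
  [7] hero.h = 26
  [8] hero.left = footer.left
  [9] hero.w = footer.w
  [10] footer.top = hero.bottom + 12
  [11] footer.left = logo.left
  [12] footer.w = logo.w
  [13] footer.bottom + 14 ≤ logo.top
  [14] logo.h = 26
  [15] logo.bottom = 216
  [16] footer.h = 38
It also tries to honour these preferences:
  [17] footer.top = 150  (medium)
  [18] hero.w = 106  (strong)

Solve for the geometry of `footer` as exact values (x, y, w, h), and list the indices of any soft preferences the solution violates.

footer = (x=10, y=138, w=155, h=38)
violated soft preferences: 17, 18

1. footer.x = 10  [hero.left = footer.left]
2. footer.w = 155  [hero.w = footer.w]
3. footer.y = 138  [footer.top = hero.bottom + 12]
4. footer.h = 38  [footer.h = 38]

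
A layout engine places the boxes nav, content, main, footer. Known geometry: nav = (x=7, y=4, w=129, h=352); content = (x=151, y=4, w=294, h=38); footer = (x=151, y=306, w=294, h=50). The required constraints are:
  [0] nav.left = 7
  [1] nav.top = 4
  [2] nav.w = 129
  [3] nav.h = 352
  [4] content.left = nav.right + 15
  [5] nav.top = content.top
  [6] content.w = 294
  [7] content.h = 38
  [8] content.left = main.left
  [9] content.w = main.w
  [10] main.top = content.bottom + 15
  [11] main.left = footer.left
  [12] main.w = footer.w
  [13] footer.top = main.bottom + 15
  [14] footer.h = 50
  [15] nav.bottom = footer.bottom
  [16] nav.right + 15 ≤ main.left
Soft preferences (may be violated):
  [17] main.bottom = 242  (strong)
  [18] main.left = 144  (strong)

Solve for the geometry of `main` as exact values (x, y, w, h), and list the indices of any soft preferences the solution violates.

1. main.x = 151  [content.left = main.left]
2. main.w = 294  [content.w = main.w]
3. main.y = 57  [main.top = content.bottom + 15]
4. main.h = 234  [footer.top = main.bottom + 15]

main = (x=151, y=57, w=294, h=234)
violated soft preferences: 17, 18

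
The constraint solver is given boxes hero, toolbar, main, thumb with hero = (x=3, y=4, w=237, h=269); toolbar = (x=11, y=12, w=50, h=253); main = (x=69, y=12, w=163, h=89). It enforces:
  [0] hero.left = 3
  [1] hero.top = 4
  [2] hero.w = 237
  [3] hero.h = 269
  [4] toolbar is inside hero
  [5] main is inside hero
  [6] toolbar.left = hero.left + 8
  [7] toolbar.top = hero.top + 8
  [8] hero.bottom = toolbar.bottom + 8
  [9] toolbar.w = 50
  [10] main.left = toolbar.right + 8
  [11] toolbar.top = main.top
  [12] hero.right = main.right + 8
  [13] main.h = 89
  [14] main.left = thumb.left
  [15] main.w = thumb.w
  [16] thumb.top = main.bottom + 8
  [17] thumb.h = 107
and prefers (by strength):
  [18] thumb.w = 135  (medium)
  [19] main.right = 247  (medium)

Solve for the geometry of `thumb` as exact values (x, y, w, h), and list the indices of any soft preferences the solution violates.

thumb = (x=69, y=109, w=163, h=107)
violated soft preferences: 18, 19

1. thumb.x = 69  [main.left = thumb.left]
2. thumb.w = 163  [main.w = thumb.w]
3. thumb.y = 109  [thumb.top = main.bottom + 8]
4. thumb.h = 107  [thumb.h = 107]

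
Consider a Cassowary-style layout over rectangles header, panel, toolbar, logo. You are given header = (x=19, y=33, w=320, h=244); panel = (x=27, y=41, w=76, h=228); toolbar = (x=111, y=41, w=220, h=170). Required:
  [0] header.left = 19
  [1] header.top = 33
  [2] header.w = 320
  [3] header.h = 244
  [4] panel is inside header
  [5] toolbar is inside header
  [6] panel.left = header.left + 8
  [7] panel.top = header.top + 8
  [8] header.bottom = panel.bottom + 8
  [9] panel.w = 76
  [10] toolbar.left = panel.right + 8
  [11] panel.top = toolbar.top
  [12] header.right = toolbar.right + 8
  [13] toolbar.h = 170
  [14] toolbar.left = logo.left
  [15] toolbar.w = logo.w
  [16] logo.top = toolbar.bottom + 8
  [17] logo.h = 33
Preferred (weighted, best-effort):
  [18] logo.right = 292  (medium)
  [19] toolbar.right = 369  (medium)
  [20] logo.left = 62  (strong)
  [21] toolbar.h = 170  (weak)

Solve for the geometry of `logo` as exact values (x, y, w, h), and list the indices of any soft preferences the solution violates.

1. logo.x = 111  [toolbar.left = logo.left]
2. logo.w = 220  [toolbar.w = logo.w]
3. logo.y = 219  [logo.top = toolbar.bottom + 8]
4. logo.h = 33  [logo.h = 33]

logo = (x=111, y=219, w=220, h=33)
violated soft preferences: 18, 19, 20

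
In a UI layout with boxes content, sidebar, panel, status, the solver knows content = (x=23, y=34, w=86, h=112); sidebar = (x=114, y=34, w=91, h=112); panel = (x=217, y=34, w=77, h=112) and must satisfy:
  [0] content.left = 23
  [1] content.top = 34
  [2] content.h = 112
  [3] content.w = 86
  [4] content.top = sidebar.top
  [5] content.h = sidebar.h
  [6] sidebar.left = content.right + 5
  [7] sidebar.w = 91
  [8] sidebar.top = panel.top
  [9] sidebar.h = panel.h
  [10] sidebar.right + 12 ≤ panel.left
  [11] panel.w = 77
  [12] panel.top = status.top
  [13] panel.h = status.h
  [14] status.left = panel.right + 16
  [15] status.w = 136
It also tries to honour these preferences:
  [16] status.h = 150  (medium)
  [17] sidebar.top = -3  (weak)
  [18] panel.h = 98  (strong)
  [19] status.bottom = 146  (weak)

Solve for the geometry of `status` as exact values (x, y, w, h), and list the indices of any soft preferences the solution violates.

status = (x=310, y=34, w=136, h=112)
violated soft preferences: 16, 17, 18

1. status.y = 34  [panel.top = status.top]
2. status.h = 112  [panel.h = status.h]
3. status.x = 310  [status.left = panel.right + 16]
4. status.w = 136  [status.w = 136]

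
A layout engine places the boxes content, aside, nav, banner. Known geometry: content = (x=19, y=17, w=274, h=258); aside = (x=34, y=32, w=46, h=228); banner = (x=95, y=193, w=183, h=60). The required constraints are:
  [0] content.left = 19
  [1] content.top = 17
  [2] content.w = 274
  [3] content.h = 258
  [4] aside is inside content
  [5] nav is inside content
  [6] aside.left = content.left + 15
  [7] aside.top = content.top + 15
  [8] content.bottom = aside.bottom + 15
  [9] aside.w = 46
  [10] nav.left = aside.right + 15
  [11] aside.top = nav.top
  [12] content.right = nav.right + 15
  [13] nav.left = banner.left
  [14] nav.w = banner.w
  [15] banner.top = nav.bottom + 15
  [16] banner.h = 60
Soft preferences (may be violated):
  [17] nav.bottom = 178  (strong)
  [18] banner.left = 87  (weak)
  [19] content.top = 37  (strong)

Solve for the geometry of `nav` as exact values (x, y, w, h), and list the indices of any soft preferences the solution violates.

nav = (x=95, y=32, w=183, h=146)
violated soft preferences: 18, 19

1. nav.x = 95  [nav.left = aside.right + 15]
2. nav.y = 32  [aside.top = nav.top]
3. nav.w = 183  [content.right = nav.right + 15]
4. nav.h = 146  [banner.top = nav.bottom + 15]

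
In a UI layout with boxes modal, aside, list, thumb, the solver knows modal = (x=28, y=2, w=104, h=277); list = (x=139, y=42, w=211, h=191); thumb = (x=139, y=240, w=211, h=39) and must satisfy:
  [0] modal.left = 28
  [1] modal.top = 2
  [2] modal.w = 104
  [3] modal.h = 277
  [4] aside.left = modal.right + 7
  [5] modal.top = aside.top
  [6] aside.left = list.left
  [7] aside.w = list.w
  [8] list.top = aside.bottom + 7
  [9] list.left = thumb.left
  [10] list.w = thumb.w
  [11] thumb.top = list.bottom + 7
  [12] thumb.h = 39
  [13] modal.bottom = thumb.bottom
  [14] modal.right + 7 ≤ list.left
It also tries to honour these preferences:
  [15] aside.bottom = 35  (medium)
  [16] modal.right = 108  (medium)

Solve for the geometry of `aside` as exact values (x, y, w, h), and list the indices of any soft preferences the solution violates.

aside = (x=139, y=2, w=211, h=33)
violated soft preferences: 16

1. aside.x = 139  [aside.left = modal.right + 7]
2. aside.y = 2  [modal.top = aside.top]
3. aside.w = 211  [aside.w = list.w]
4. aside.h = 33  [list.top = aside.bottom + 7]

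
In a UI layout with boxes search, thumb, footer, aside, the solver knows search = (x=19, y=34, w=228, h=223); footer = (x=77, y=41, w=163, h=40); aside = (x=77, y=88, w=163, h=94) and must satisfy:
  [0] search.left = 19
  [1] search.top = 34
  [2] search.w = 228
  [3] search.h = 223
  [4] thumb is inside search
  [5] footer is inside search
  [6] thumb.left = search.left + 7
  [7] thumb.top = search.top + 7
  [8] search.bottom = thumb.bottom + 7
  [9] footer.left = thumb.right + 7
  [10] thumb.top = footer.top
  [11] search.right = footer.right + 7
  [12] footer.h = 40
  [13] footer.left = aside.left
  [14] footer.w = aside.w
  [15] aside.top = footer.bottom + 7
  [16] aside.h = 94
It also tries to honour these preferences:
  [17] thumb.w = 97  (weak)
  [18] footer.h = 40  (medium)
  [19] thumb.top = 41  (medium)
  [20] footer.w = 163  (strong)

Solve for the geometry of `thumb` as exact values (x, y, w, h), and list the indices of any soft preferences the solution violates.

1. thumb.x = 26  [thumb.left = search.left + 7]
2. thumb.y = 41  [thumb.top = search.top + 7]
3. thumb.h = 209  [search.bottom = thumb.bottom + 7]
4. thumb.w = 44  [footer.left = thumb.right + 7]

thumb = (x=26, y=41, w=44, h=209)
violated soft preferences: 17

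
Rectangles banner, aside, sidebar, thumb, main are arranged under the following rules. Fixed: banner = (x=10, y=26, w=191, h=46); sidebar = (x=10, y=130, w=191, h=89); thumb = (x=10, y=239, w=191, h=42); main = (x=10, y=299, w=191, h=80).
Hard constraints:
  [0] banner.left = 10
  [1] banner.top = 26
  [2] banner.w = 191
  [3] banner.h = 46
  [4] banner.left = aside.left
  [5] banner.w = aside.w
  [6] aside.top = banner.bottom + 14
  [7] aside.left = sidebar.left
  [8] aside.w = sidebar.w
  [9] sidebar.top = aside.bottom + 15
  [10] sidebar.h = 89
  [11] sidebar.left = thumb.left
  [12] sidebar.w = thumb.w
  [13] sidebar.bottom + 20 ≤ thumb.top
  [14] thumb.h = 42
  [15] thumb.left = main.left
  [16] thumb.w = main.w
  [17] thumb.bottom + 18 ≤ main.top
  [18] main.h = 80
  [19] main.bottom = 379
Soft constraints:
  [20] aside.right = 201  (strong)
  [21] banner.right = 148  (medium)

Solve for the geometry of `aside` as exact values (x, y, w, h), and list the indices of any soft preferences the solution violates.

aside = (x=10, y=86, w=191, h=29)
violated soft preferences: 21

1. aside.x = 10  [banner.left = aside.left]
2. aside.w = 191  [banner.w = aside.w]
3. aside.y = 86  [aside.top = banner.bottom + 14]
4. aside.h = 29  [sidebar.top = aside.bottom + 15]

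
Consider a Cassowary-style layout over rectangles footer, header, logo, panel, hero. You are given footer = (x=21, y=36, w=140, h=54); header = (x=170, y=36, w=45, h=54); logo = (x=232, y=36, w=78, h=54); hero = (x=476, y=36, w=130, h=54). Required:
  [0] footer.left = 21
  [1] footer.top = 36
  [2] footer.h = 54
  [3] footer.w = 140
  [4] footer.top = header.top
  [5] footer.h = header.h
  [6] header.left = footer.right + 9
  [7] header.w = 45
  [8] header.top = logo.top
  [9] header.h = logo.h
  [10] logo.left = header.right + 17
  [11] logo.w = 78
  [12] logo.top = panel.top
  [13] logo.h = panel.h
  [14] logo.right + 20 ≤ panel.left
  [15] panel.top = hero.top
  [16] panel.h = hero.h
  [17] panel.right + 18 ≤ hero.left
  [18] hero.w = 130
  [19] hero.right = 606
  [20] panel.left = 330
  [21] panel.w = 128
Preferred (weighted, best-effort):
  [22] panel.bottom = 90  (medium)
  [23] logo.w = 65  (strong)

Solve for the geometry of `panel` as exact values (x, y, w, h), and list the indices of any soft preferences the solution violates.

1. panel.y = 36  [logo.top = panel.top]
2. panel.h = 54  [logo.h = panel.h]
3. panel.x = 330  [panel.left = 330]
4. panel.w = 128  [panel.w = 128]

panel = (x=330, y=36, w=128, h=54)
violated soft preferences: 23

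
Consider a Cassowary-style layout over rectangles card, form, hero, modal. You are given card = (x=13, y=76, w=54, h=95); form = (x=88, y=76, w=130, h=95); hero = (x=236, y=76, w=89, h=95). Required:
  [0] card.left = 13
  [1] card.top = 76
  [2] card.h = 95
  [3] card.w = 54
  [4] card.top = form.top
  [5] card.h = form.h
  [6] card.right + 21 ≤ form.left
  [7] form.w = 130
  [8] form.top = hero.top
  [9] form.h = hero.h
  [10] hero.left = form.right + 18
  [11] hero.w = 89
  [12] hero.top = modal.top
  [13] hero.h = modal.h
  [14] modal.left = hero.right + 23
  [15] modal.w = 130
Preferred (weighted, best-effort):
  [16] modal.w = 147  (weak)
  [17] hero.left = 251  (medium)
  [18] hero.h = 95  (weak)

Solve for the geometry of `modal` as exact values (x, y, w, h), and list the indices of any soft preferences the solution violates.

modal = (x=348, y=76, w=130, h=95)
violated soft preferences: 16, 17

1. modal.y = 76  [hero.top = modal.top]
2. modal.h = 95  [hero.h = modal.h]
3. modal.x = 348  [modal.left = hero.right + 23]
4. modal.w = 130  [modal.w = 130]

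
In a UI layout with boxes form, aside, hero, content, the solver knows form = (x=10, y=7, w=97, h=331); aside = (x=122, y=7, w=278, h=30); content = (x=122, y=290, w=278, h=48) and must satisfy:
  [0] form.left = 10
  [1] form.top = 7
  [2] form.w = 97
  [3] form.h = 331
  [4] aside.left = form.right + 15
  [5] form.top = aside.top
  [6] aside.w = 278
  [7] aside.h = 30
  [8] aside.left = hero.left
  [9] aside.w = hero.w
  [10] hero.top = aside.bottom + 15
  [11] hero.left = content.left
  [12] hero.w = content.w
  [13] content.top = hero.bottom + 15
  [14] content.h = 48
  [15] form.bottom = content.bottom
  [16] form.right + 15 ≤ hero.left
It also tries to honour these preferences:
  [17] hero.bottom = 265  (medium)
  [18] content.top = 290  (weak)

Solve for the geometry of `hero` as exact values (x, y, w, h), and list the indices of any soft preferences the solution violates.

hero = (x=122, y=52, w=278, h=223)
violated soft preferences: 17

1. hero.x = 122  [aside.left = hero.left]
2. hero.w = 278  [aside.w = hero.w]
3. hero.y = 52  [hero.top = aside.bottom + 15]
4. hero.h = 223  [content.top = hero.bottom + 15]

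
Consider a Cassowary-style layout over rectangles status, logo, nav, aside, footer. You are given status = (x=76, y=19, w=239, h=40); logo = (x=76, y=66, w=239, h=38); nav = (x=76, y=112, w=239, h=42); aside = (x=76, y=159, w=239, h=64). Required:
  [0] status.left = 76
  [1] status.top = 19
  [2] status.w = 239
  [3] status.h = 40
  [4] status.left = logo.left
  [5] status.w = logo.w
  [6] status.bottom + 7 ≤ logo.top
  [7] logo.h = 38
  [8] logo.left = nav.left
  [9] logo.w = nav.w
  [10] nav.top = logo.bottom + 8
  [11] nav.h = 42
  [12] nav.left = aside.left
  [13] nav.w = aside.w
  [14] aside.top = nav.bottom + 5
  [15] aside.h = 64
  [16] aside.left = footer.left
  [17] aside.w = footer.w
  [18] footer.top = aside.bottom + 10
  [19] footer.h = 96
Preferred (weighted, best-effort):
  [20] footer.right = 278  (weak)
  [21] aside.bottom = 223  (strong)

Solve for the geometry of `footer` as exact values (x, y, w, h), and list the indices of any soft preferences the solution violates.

1. footer.x = 76  [aside.left = footer.left]
2. footer.w = 239  [aside.w = footer.w]
3. footer.y = 233  [footer.top = aside.bottom + 10]
4. footer.h = 96  [footer.h = 96]

footer = (x=76, y=233, w=239, h=96)
violated soft preferences: 20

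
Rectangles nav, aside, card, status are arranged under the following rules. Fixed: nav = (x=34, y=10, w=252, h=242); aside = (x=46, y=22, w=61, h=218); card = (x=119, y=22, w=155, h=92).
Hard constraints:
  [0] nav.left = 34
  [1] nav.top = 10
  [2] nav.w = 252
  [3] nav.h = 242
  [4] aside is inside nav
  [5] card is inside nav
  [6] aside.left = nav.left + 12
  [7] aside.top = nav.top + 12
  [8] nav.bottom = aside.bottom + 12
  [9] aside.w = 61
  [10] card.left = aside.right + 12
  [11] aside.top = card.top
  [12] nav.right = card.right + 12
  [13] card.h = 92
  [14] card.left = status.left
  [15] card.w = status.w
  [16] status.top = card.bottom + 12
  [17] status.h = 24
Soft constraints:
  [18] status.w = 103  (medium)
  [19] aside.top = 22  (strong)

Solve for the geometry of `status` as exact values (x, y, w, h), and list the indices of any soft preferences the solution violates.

1. status.x = 119  [card.left = status.left]
2. status.w = 155  [card.w = status.w]
3. status.y = 126  [status.top = card.bottom + 12]
4. status.h = 24  [status.h = 24]

status = (x=119, y=126, w=155, h=24)
violated soft preferences: 18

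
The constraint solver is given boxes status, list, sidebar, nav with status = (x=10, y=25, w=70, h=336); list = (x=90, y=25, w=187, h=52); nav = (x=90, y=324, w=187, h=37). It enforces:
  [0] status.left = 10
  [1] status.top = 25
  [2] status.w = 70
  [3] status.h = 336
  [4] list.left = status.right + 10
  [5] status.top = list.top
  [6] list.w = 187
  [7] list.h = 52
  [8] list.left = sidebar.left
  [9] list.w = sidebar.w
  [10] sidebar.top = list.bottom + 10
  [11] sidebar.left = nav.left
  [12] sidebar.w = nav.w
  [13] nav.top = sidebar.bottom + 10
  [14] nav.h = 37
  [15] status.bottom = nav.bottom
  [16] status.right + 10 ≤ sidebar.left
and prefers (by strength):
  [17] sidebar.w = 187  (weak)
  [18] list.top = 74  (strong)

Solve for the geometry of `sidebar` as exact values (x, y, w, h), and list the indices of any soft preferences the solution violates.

1. sidebar.x = 90  [list.left = sidebar.left]
2. sidebar.w = 187  [list.w = sidebar.w]
3. sidebar.y = 87  [sidebar.top = list.bottom + 10]
4. sidebar.h = 227  [nav.top = sidebar.bottom + 10]

sidebar = (x=90, y=87, w=187, h=227)
violated soft preferences: 18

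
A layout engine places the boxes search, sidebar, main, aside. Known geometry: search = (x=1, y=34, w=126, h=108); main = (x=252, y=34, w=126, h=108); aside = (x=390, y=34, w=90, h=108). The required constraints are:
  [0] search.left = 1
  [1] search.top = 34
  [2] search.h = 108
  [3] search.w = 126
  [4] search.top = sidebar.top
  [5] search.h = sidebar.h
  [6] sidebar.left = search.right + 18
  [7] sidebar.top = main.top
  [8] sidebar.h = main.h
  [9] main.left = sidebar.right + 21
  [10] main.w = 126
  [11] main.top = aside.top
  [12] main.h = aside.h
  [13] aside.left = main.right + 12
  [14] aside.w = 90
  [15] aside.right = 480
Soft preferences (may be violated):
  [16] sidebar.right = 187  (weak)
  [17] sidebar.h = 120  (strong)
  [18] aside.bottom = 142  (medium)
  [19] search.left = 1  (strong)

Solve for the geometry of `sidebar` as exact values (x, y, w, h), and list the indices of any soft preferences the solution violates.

sidebar = (x=145, y=34, w=86, h=108)
violated soft preferences: 16, 17

1. sidebar.y = 34  [search.top = sidebar.top]
2. sidebar.h = 108  [search.h = sidebar.h]
3. sidebar.x = 145  [sidebar.left = search.right + 18]
4. sidebar.w = 86  [main.left = sidebar.right + 21]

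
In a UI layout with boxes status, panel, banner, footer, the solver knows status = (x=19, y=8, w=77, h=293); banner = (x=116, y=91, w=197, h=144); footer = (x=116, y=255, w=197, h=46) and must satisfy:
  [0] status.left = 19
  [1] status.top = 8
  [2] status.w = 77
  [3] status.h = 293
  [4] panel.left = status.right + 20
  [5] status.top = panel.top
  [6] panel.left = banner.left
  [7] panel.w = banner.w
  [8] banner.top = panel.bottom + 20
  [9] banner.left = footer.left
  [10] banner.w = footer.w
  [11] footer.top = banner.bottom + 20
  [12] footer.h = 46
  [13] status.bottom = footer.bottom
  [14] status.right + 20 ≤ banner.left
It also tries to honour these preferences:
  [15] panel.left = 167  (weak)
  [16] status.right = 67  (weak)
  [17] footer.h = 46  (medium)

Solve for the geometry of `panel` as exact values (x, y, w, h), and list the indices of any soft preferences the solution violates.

panel = (x=116, y=8, w=197, h=63)
violated soft preferences: 15, 16

1. panel.x = 116  [panel.left = status.right + 20]
2. panel.y = 8  [status.top = panel.top]
3. panel.w = 197  [panel.w = banner.w]
4. panel.h = 63  [banner.top = panel.bottom + 20]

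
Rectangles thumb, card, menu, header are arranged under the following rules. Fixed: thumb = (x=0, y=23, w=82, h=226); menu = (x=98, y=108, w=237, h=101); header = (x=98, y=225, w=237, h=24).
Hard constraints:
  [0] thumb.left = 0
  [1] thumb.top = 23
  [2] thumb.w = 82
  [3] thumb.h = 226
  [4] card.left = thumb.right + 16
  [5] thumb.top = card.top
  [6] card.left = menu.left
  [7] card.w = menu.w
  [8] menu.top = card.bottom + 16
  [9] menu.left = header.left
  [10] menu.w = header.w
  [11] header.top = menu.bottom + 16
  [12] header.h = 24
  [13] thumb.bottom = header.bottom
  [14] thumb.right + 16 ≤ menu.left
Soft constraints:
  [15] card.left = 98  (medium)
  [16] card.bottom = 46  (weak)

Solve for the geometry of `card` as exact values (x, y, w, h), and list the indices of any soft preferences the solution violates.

1. card.x = 98  [card.left = thumb.right + 16]
2. card.y = 23  [thumb.top = card.top]
3. card.w = 237  [card.w = menu.w]
4. card.h = 69  [menu.top = card.bottom + 16]

card = (x=98, y=23, w=237, h=69)
violated soft preferences: 16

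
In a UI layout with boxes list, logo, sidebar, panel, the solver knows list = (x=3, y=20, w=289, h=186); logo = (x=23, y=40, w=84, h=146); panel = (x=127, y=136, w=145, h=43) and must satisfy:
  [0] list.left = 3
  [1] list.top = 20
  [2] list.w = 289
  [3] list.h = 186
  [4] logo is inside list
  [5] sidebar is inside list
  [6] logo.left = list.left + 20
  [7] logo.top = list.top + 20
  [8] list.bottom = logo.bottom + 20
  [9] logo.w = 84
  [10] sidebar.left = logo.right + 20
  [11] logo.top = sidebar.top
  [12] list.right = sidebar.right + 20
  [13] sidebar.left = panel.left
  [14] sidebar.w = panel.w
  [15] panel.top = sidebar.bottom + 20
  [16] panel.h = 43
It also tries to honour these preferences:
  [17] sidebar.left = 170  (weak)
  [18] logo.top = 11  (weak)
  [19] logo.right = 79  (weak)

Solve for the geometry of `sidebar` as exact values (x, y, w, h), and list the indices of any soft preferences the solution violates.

sidebar = (x=127, y=40, w=145, h=76)
violated soft preferences: 17, 18, 19

1. sidebar.x = 127  [sidebar.left = logo.right + 20]
2. sidebar.y = 40  [logo.top = sidebar.top]
3. sidebar.w = 145  [list.right = sidebar.right + 20]
4. sidebar.h = 76  [panel.top = sidebar.bottom + 20]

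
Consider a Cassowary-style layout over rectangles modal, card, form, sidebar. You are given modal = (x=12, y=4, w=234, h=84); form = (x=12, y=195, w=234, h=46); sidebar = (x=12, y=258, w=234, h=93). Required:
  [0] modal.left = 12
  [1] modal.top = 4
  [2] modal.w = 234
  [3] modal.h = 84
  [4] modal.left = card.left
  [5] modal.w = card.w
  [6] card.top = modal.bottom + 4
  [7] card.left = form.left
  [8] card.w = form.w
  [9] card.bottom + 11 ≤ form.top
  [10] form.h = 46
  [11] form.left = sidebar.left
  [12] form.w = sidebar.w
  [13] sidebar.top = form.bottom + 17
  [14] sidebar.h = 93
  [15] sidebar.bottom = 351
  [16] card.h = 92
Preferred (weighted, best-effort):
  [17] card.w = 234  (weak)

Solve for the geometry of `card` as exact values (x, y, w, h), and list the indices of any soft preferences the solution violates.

card = (x=12, y=92, w=234, h=92)
violated soft preferences: none

1. card.x = 12  [modal.left = card.left]
2. card.w = 234  [modal.w = card.w]
3. card.y = 92  [card.top = modal.bottom + 4]
4. card.h = 92  [card.h = 92]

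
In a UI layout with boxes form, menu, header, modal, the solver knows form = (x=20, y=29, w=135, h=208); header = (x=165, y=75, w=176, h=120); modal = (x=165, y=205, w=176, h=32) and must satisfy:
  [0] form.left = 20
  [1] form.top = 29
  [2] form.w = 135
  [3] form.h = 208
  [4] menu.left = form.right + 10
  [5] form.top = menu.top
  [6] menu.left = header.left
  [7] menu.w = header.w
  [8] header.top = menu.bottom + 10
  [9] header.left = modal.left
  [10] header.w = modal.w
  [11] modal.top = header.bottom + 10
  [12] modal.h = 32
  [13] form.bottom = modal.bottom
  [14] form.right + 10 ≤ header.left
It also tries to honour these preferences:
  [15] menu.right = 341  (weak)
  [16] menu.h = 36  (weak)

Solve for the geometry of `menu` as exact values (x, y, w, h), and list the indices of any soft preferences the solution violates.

menu = (x=165, y=29, w=176, h=36)
violated soft preferences: none

1. menu.x = 165  [menu.left = form.right + 10]
2. menu.y = 29  [form.top = menu.top]
3. menu.w = 176  [menu.w = header.w]
4. menu.h = 36  [header.top = menu.bottom + 10]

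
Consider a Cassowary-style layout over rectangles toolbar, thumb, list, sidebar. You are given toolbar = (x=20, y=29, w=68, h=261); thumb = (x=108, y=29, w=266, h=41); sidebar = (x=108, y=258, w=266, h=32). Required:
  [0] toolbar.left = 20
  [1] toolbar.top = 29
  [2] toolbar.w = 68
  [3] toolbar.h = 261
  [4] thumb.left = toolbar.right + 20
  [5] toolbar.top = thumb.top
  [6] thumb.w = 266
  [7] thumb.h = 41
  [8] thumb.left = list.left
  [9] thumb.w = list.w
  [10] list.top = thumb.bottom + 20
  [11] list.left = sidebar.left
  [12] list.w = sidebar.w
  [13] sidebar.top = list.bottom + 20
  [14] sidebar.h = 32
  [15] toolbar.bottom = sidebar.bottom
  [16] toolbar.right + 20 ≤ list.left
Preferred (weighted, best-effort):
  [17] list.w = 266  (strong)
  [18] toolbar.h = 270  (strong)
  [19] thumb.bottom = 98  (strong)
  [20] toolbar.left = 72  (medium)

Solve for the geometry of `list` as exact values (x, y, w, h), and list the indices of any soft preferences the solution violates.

1. list.x = 108  [thumb.left = list.left]
2. list.w = 266  [thumb.w = list.w]
3. list.y = 90  [list.top = thumb.bottom + 20]
4. list.h = 148  [sidebar.top = list.bottom + 20]

list = (x=108, y=90, w=266, h=148)
violated soft preferences: 18, 19, 20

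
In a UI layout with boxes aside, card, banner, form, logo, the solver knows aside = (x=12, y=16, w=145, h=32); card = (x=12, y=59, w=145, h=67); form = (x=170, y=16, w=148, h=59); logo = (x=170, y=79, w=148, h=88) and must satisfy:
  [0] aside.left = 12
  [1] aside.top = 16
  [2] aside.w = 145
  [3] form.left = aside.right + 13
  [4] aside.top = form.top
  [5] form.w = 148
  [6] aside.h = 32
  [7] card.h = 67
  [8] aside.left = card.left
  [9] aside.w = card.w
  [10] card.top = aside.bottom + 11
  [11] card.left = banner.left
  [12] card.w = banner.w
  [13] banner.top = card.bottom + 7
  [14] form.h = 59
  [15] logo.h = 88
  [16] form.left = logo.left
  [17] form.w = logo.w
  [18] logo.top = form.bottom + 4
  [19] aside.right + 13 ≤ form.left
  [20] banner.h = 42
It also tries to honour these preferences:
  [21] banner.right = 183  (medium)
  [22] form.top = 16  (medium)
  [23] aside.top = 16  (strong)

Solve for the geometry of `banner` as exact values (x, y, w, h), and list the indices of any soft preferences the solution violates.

banner = (x=12, y=133, w=145, h=42)
violated soft preferences: 21

1. banner.x = 12  [card.left = banner.left]
2. banner.w = 145  [card.w = banner.w]
3. banner.y = 133  [banner.top = card.bottom + 7]
4. banner.h = 42  [banner.h = 42]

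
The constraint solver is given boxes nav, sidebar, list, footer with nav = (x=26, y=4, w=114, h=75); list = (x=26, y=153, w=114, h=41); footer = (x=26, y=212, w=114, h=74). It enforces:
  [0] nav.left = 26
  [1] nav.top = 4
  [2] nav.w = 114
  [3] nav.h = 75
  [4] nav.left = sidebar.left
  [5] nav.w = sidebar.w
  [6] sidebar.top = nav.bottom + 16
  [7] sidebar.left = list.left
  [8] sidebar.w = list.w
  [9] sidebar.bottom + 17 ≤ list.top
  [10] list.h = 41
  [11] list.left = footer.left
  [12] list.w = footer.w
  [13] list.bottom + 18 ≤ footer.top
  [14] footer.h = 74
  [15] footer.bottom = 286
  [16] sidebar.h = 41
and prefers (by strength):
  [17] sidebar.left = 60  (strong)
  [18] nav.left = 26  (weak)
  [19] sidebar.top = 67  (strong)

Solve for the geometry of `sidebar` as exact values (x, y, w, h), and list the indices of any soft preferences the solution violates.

1. sidebar.x = 26  [nav.left = sidebar.left]
2. sidebar.w = 114  [nav.w = sidebar.w]
3. sidebar.y = 95  [sidebar.top = nav.bottom + 16]
4. sidebar.h = 41  [sidebar.h = 41]

sidebar = (x=26, y=95, w=114, h=41)
violated soft preferences: 17, 19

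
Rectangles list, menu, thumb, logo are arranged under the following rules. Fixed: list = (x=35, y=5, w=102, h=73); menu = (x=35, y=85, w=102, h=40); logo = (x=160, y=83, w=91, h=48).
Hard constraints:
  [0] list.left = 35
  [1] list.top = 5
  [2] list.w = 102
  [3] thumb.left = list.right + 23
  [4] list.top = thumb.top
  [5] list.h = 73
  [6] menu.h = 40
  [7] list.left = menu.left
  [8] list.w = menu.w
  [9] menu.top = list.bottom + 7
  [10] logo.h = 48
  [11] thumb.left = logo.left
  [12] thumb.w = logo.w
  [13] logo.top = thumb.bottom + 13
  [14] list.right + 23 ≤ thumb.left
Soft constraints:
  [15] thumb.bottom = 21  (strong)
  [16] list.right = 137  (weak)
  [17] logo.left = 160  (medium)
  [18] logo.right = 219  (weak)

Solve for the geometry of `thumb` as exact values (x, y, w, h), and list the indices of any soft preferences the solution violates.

1. thumb.x = 160  [thumb.left = list.right + 23]
2. thumb.y = 5  [list.top = thumb.top]
3. thumb.w = 91  [thumb.w = logo.w]
4. thumb.h = 65  [logo.top = thumb.bottom + 13]

thumb = (x=160, y=5, w=91, h=65)
violated soft preferences: 15, 18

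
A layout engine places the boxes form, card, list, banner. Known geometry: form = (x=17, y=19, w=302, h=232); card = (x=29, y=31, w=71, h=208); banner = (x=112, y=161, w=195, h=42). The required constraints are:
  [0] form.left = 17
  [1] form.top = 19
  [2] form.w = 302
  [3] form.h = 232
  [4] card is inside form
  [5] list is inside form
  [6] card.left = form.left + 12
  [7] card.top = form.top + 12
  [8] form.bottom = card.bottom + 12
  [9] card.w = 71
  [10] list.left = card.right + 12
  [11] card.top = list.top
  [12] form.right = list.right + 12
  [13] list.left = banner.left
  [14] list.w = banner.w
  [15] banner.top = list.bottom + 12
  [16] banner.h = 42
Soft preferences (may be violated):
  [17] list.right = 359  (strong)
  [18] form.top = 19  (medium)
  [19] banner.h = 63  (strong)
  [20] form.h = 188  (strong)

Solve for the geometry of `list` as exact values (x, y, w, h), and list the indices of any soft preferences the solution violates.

list = (x=112, y=31, w=195, h=118)
violated soft preferences: 17, 19, 20

1. list.x = 112  [list.left = card.right + 12]
2. list.y = 31  [card.top = list.top]
3. list.w = 195  [form.right = list.right + 12]
4. list.h = 118  [banner.top = list.bottom + 12]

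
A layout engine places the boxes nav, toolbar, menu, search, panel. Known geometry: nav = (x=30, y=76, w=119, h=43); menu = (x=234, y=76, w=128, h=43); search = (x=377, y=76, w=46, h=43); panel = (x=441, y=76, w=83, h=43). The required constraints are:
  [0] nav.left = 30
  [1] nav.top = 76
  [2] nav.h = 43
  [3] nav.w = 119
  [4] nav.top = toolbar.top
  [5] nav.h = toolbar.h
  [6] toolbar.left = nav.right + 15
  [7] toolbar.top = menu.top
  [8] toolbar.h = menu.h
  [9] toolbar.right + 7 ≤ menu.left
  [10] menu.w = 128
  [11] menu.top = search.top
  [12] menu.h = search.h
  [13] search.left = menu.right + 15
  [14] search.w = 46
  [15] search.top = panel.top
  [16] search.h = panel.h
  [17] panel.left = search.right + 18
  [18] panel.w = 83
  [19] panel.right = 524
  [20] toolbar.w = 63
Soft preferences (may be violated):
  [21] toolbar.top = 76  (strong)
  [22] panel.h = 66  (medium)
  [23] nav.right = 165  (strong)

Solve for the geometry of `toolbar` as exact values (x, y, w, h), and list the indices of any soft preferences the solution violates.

toolbar = (x=164, y=76, w=63, h=43)
violated soft preferences: 22, 23

1. toolbar.y = 76  [nav.top = toolbar.top]
2. toolbar.h = 43  [nav.h = toolbar.h]
3. toolbar.x = 164  [toolbar.left = nav.right + 15]
4. toolbar.w = 63  [toolbar.w = 63]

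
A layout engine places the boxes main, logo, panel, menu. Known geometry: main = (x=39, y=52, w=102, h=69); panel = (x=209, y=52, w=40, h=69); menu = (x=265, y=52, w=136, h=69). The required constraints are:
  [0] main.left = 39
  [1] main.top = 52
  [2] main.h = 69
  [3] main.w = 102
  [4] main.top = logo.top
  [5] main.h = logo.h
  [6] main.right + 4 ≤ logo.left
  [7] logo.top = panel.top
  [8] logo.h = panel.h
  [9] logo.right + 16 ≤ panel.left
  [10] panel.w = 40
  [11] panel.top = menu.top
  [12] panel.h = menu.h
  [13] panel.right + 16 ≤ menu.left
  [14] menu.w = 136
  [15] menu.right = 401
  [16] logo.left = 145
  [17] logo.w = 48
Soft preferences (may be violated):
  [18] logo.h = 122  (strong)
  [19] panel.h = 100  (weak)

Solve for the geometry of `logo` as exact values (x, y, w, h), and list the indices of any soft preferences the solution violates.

logo = (x=145, y=52, w=48, h=69)
violated soft preferences: 18, 19

1. logo.y = 52  [main.top = logo.top]
2. logo.h = 69  [main.h = logo.h]
3. logo.x = 145  [logo.left = 145]
4. logo.w = 48  [logo.w = 48]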